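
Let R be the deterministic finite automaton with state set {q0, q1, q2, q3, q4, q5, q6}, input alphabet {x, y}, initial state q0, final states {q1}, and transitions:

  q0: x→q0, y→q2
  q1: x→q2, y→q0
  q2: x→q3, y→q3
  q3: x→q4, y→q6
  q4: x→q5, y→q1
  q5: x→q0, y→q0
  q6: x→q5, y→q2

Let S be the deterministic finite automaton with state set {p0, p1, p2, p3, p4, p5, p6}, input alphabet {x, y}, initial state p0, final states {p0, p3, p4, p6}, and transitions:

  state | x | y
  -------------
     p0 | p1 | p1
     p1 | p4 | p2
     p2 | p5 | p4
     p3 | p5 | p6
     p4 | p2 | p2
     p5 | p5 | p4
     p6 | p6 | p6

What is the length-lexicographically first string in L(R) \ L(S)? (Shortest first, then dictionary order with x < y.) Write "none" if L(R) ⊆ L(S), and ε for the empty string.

Exploring the product automaton R × S from the start pair (q0, p0), following both machines on each input symbol, reaches 18 state pairs: (q0, p0), (q0, p1), (q2, p1), (q0, p4), (q2, p2), (q3, p4), (q3, p2), (q0, p2), (q3, p5), (q4, p2), (q6, p2), (q4, p5), (q6, p4), (q0, p5), (q2, p4), (q5, p5), (q1, p4), (q5, p2).
R accepts in {q1} and S accepts in {p0, p3, p4, p6}. The reachable pairs whose R-component is accepting are (q1, p4); in each of them the S-component is accepting too, so the product for L(R) \ L(S) (R-component accepting, S-component rejecting) has no reachable accepting pair and the difference is empty.
So every string accepted by R is also accepted by S: L(R) \ L(S) = ∅ and there is no such string.

none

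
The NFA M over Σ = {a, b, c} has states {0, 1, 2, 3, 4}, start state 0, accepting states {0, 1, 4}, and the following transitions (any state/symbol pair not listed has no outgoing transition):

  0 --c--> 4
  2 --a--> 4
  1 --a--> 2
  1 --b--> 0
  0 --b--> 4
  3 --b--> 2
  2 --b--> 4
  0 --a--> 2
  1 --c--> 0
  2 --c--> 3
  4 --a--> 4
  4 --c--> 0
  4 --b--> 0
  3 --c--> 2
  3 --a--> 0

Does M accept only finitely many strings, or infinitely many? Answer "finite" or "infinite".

State 0 is reachable from the start and can reach an accepting state, and it lies on the cycle 0 → 2 → 3 → 0.
Traversing that cycle any number of times yields accepted strings of unbounded length, so the language is infinite.

infinite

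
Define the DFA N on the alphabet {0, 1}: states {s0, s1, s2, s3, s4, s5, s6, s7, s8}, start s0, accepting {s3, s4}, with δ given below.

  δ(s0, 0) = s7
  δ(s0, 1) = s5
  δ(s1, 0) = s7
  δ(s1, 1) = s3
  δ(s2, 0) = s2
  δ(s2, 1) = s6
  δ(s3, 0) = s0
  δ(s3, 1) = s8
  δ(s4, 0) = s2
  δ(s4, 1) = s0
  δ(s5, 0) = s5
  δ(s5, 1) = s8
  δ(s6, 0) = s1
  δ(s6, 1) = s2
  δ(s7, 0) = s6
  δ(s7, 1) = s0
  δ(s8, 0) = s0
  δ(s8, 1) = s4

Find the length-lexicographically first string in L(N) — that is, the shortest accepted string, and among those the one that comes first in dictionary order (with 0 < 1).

111

A breadth-first search from s0 reaches an accepting state first via the path s0 → s5 → s8 → s4 on input 111.
No string of length < 3 is accepted (BFS exhausts all shorter strings without reaching an accepting state), and 111 is the lexicographically least accepting string of length 3.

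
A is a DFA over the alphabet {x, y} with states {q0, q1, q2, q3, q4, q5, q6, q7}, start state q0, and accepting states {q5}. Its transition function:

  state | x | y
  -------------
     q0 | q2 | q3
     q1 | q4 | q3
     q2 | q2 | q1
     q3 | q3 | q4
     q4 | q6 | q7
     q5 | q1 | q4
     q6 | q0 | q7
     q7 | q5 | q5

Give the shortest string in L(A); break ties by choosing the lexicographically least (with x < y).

A breadth-first search from q0 reaches an accepting state first via the path q0 → q3 → q4 → q7 → q5 on input yyyx.
No string of length < 4 is accepted (BFS exhausts all shorter strings without reaching an accepting state), and yyyx is the lexicographically least accepting string of length 4.

yyyx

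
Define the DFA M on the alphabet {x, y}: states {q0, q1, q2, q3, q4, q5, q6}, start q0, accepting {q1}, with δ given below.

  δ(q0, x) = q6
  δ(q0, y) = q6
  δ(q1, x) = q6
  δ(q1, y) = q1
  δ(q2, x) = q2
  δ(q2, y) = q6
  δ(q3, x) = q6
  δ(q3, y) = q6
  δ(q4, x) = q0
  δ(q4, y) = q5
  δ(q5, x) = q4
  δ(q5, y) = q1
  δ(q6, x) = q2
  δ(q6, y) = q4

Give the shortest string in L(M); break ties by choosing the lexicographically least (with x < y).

xyyy

A breadth-first search from q0 reaches an accepting state first via the path q0 → q6 → q4 → q5 → q1 on input xyyy.
No string of length < 4 is accepted (BFS exhausts all shorter strings without reaching an accepting state), and xyyy is the lexicographically least accepting string of length 4.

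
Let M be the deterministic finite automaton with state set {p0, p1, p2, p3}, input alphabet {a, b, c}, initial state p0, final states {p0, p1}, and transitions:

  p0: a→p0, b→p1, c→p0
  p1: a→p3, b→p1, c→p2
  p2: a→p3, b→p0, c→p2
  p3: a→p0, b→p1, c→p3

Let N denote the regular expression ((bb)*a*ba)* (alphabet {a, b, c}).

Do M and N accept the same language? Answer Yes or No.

No

The string a is accepted by M but rejected by N.
So L(M) ≠ L(N).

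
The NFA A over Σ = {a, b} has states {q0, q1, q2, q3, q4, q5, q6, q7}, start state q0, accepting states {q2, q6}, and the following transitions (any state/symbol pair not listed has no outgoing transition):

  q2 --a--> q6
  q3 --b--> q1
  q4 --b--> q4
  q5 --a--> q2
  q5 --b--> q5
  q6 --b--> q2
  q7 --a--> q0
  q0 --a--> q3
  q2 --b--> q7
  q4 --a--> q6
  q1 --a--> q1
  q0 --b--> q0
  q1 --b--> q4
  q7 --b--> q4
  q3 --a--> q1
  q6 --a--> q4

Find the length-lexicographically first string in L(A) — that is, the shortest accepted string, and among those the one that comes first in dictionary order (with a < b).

A breadth-first search from q0 reaches an accepting state first via the path q0 → q3 → q1 → q4 → q6 on input aaba.
No string of length < 4 is accepted (BFS exhausts all shorter strings without reaching an accepting state), and aaba is the lexicographically least accepting string of length 4.

aaba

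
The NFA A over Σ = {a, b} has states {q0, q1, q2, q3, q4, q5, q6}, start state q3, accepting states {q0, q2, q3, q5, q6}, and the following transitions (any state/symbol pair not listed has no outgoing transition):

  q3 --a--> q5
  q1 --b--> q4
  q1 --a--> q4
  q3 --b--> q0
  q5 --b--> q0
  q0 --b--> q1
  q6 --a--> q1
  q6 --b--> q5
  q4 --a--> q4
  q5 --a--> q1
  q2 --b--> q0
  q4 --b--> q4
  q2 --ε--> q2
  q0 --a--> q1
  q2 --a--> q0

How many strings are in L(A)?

The useful subgraph on states {q0, q3, q5} is acyclic, so L(A) is finite; the longest accepting path visits 3 useful states, giving maximum string length 2.
Counting accepting paths from q3 by length: 1 of length 0, 2 of length 1, 1 of length 2. Total 4.

4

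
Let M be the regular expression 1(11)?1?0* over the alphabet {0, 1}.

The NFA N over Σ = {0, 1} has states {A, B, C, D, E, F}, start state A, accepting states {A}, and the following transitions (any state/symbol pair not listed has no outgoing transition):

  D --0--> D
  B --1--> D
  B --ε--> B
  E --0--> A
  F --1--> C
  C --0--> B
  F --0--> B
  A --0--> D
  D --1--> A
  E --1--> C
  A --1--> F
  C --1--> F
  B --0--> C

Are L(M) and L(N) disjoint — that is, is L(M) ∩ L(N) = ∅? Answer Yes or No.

Converting the expression M to a DFA (subset construction, then merging equivalent states) gives the minimal DFA with states {m0, m1, m2, m3, m4, m5}, start state m0, accepting states {m2, m3, m4, m5} and transitions m0: 0→m1, 1→m2; m1: 0→m1, 1→m1; m2: 0→m3, 1→m4; m3: 0→m3, 1→m1; m4: 0→m3, 1→m5; m5: 0→m3, 1→m3.
Exploring the product automaton M × N from the start pair (m0, A), following both machines on each input symbol, reaches 11 state pairs: (m0, A), (m1, D), (m2, F), (m1, A), (m3, B), (m4, C), (m1, F), (m3, C), (m5, F), (m1, B), (m1, C).
M accepts in {m2, m3, m4, m5} and N accepts in {A}; no reachable pair has both components accepting, so no string drives both machines to acceptance simultaneously and L(M) ∩ L(N) = ∅.
So no string is accepted by both, and the intersection is empty.

Yes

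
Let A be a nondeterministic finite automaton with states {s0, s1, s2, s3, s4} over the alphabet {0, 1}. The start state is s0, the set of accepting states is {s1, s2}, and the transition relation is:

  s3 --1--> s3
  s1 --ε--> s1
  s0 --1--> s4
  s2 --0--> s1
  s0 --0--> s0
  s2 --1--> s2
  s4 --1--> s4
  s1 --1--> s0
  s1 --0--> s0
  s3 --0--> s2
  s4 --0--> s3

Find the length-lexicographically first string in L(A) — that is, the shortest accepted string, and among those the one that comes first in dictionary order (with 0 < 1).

A breadth-first search from s0 reaches an accepting state first via the path s0 → s4 → s3 → s2 on input 100.
No string of length < 3 is accepted (BFS exhausts all shorter strings without reaching an accepting state), and 100 is the lexicographically least accepting string of length 3.

100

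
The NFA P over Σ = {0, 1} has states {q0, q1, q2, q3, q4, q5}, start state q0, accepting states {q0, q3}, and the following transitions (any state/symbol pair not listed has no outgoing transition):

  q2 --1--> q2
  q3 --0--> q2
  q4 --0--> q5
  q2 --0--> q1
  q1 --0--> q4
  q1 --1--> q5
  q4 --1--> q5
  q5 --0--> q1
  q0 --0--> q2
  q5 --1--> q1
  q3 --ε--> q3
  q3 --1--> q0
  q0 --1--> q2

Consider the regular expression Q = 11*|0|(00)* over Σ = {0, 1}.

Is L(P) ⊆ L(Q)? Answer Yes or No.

Yes

Converting the expression Q to a DFA (subset construction, then merging equivalent states) gives the minimal DFA with states {r0, r1, r2, r3, r4, r5}, start state r0, accepting states {r0, r1, r2, r3} and transitions r0: 0→r1, 1→r2; r1: 0→r3, 1→r4; r2: 0→r4, 1→r2; r3: 0→r5, 1→r4; r4: 0→r4, 1→r4; r5: 0→r3, 1→r4.
Exploring the product automaton P × Q from the start pair (q0, r0), following both machines on each input symbol, reaches 13 state pairs: (q0, r0), (q2, r1), (q2, r2), (q1, r3), (q2, r4), (q1, r4), (q4, r5), (q5, r4), (q4, r4), (q5, r3), (q1, r5), (q4, r3), (q5, r5).
P accepts in {q0, q3} and Q accepts in {r0, r1, r2, r3}. The reachable pairs whose P-component is accepting are (q0, r0); in each of them the Q-component is accepting too, so the product for L(P) \ L(Q) (P-component accepting, Q-component rejecting) has no reachable accepting pair and the difference is empty.
Hence every string in L(P) is also in L(Q).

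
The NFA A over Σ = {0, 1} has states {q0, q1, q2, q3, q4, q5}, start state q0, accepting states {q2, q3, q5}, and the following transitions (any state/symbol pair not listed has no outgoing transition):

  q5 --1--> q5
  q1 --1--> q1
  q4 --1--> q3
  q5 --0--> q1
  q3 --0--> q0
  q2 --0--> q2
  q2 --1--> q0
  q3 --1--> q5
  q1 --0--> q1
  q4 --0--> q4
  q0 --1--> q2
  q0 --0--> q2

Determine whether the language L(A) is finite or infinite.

State q0 is reachable from the start and can reach an accepting state, and it lies on the cycle q0 → q2 → q0.
Traversing that cycle any number of times yields accepted strings of unbounded length, so the language is infinite.

infinite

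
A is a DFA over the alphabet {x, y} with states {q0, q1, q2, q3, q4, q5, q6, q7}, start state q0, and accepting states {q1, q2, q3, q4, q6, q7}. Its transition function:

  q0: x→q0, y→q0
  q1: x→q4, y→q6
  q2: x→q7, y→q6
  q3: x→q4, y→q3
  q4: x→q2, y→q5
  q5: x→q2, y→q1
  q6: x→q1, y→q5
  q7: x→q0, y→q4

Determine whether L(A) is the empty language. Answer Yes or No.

Yes

The states reachable from the start state are {q0}.
None of the accepting states {q1, q2, q3, q4, q6, q7} is reachable, so no string is accepted and L(A) = ∅.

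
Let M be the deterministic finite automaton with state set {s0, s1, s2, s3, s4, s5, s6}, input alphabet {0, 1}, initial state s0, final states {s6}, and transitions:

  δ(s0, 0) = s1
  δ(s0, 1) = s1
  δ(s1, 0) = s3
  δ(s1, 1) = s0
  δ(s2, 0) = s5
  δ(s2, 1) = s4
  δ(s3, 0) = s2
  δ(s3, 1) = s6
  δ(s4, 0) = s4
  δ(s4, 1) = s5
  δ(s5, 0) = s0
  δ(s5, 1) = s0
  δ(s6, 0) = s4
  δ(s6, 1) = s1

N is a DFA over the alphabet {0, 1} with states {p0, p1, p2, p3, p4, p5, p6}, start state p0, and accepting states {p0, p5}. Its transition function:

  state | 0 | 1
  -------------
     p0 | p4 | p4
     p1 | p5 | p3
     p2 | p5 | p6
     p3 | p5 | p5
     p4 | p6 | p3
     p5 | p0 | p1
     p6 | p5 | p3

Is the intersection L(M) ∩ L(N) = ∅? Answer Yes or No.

Exploring the product automaton M × N from the start pair (s0, p0), following both machines on each input symbol, reaches 35 state pairs: (s0, p0), (s1, p4), (s3, p6), (s0, p3), (s2, p5), (s6, p3), (s1, p5), (s5, p0), (s4, p1), (s4, p5), (s3, p0), (s0, p1), (s0, p4), (s5, p3), (s4, p0), (s5, p1), (s2, p4), (s6, p4), (s1, p3), (s1, p6), (s0, p5), (s4, p4), (s5, p4), (s5, p6), (s4, p3), (s4, p6), (s3, p5), (s1, p0), (s1, p1), (s0, p6), (s5, p5), (s2, p0), (s6, p1), (s3, p4), (s2, p6).
M accepts in {s6} and N accepts in {p0, p5}; no reachable pair has both components accepting, so no string drives both machines to acceptance simultaneously and L(M) ∩ L(N) = ∅.
So no string is accepted by both, and the intersection is empty.

Yes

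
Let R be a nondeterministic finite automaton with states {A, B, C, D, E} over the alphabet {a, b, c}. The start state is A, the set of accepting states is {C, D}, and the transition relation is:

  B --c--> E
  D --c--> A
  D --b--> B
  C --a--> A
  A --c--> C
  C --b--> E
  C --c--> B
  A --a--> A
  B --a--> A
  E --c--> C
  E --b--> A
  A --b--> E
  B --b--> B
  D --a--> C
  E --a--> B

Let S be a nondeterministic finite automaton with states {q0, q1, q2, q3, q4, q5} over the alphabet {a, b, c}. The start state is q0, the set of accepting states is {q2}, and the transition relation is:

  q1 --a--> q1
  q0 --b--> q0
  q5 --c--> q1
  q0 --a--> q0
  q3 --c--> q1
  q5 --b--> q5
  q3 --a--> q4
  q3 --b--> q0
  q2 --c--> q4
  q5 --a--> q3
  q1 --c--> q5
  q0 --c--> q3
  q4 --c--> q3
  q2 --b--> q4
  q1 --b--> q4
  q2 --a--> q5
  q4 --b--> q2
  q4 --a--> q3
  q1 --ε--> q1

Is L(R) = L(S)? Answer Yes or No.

No

The string c is accepted by R but rejected by S.
So L(R) ≠ L(S).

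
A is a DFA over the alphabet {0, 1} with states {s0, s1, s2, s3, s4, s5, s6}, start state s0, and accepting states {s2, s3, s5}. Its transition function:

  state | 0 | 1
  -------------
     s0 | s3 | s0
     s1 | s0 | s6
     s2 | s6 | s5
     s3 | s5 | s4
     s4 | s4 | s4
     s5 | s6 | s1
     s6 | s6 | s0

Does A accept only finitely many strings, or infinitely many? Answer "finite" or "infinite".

State s0 is reachable from the start and can reach an accepting state, and it lies on the cycle s0 → s0.
Traversing that cycle any number of times yields accepted strings of unbounded length, so the language is infinite.

infinite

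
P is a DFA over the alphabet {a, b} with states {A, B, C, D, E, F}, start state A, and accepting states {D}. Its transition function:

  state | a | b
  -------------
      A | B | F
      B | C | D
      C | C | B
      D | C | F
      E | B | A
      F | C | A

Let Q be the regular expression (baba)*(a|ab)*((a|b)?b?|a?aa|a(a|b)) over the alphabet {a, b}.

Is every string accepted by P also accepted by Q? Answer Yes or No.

No

The string babb is in L(P) but not in L(Q).
So L(P) ⊄ L(Q).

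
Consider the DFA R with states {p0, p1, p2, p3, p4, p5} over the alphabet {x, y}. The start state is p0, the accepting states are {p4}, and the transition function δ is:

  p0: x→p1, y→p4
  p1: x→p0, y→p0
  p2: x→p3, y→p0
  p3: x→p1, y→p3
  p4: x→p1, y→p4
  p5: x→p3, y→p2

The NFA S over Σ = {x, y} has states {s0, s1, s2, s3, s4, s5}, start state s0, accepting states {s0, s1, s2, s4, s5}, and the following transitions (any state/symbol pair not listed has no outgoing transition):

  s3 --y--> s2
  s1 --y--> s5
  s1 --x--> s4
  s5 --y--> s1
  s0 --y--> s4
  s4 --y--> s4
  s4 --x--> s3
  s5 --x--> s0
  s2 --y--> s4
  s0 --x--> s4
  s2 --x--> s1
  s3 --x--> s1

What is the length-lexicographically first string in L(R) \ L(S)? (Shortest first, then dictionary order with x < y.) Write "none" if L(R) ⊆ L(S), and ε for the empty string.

none

Exploring the product automaton R × S from the start pair (p0, s0), following both machines on each input symbol, reaches 14 state pairs: (p0, s0), (p1, s4), (p4, s4), (p0, s3), (p0, s4), (p1, s3), (p1, s1), (p4, s2), (p0, s1), (p0, s2), (p0, s5), (p4, s5), (p1, s0), (p4, s1).
R accepts in {p4} and S accepts in {s0, s1, s2, s4, s5}. The reachable pairs whose R-component is accepting are (p4, s4), (p4, s2), (p4, s5), (p4, s1); in each of them the S-component is accepting too, so the product for L(R) \ L(S) (R-component accepting, S-component rejecting) has no reachable accepting pair and the difference is empty.
So every string accepted by R is also accepted by S: L(R) \ L(S) = ∅ and there is no such string.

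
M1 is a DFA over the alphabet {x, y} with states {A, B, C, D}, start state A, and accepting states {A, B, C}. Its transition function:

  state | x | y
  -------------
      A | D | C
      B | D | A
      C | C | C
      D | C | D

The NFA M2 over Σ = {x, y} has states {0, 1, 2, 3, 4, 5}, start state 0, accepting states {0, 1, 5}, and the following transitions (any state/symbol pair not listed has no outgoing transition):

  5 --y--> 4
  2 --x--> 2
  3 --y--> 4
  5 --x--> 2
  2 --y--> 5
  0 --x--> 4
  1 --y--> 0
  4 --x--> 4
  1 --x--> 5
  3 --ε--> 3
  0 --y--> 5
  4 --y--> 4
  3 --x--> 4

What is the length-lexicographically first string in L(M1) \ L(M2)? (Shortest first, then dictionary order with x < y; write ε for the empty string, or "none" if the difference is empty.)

xx

The string xx is accepted by M1 but not by M2.
No shorter string lies in the difference, and xx is the lexicographically first length-2 string in L(M1) \ L(M2).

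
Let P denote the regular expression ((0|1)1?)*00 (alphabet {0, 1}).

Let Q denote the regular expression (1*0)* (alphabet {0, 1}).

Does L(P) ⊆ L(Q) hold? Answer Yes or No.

Converting the expression P to a DFA (subset construction, then merging equivalent states) gives the minimal DFA with states {p0, p1, p2}, start state p0, accepting states {p2} and transitions p0: 0→p1, 1→p0; p1: 0→p2, 1→p0; p2: 0→p2, 1→p0.
Converting the expression Q to a DFA (subset construction, then merging equivalent states) gives the minimal DFA with states {q0, q1}, start state q0, accepting states {q0} and transitions q0: 0→q0, 1→q1; q1: 0→q0, 1→q1.
Exploring the product automaton P × Q from the start pair (p0, q0), following both machines on each input symbol, reaches 4 state pairs: (p0, q0), (p1, q0), (p0, q1), (p2, q0).
P accepts in {p2} and Q accepts in {q0}. The reachable pairs whose P-component is accepting are (p2, q0); in each of them the Q-component is accepting too, so the product for L(P) \ L(Q) (P-component accepting, Q-component rejecting) has no reachable accepting pair and the difference is empty.
Hence every string in L(P) is also in L(Q).

Yes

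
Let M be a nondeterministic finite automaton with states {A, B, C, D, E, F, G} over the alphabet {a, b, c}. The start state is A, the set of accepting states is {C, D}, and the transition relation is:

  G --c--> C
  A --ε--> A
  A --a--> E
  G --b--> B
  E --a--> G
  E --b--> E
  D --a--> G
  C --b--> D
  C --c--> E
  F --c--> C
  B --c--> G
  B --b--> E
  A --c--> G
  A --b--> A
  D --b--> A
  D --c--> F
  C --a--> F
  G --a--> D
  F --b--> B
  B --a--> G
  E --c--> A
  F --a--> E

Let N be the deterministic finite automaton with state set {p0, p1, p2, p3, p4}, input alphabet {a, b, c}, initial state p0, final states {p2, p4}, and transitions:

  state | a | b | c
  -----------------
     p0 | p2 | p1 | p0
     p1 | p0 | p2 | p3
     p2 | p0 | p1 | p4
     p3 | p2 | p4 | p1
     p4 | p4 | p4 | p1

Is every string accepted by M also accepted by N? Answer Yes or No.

The string cc is in L(M) but not in L(N).
So L(M) ⊄ L(N).

No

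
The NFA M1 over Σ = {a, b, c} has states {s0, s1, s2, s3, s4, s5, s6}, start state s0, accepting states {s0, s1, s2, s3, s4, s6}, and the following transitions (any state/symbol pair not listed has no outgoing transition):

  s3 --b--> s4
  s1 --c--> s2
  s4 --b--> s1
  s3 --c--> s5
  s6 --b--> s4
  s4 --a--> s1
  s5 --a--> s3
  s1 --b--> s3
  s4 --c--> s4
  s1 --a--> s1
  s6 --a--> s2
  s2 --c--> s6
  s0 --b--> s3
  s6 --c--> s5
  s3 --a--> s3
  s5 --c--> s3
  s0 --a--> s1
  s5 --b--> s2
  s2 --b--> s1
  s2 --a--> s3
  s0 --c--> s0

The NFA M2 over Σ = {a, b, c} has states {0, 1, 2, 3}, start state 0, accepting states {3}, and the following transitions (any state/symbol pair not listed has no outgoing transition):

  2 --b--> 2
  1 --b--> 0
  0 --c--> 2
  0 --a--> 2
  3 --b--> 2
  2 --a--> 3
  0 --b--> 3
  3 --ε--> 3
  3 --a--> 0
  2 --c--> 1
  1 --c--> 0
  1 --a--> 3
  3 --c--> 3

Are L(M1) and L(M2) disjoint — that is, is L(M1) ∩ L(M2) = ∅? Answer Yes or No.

The string b is accepted by both M1 and M2.
Hence L(M1) ∩ L(M2) ≠ ∅.

No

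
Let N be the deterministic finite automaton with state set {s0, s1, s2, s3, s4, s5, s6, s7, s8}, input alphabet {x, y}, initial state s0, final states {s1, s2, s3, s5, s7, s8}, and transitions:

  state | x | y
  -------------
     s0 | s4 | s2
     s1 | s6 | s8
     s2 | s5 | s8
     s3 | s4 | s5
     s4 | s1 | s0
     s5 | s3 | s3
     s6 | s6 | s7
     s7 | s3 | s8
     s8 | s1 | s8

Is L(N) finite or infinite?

infinite

State s8 is reachable from the start and can reach an accepting state, and it lies on the cycle s8 → s8.
Traversing that cycle any number of times yields accepted strings of unbounded length, so the language is infinite.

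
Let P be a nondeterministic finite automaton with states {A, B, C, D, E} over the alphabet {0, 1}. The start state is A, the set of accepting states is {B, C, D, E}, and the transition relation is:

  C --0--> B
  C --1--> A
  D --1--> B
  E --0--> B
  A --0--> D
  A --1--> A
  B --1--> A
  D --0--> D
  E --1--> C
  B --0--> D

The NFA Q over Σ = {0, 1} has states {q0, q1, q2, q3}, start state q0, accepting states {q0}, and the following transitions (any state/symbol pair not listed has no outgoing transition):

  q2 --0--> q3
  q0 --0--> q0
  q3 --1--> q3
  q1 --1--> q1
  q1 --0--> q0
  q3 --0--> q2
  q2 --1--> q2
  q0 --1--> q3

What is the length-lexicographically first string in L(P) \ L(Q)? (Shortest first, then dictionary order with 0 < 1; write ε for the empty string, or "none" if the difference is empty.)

The string 01 is accepted by P but not by Q.
No shorter string lies in the difference, and 01 is the lexicographically first length-2 string in L(P) \ L(Q).

01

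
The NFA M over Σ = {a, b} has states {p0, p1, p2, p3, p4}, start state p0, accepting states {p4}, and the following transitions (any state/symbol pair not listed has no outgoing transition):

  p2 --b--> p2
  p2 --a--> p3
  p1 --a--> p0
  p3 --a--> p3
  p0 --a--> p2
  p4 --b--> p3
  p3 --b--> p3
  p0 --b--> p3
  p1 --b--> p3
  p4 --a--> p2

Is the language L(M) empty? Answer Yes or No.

Yes

The states reachable from the start state are {p0, p2, p3}.
None of the accepting states {p4} is reachable, so no string is accepted and L(M) = ∅.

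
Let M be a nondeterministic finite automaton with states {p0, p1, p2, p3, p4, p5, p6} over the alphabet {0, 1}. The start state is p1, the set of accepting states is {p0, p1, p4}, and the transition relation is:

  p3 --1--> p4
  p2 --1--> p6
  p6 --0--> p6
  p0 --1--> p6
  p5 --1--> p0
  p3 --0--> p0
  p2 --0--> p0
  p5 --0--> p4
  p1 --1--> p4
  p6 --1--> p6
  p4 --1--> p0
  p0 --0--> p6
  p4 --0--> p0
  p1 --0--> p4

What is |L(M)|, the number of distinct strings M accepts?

7

The useful subgraph on states {p0, p1, p4} is acyclic, so L(M) is finite; the longest accepting path visits 3 useful states, giving maximum string length 2.
Counting accepting paths from p1 by length: 1 of length 0, 2 of length 1, 4 of length 2. Total 7.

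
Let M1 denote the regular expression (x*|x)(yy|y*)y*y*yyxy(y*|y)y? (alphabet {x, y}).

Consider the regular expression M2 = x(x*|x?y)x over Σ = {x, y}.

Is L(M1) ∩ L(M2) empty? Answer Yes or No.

Converting the expression M1 to a DFA (subset construction, then merging equivalent states) gives the minimal DFA with states {r0, r1, r2, r3, r4, r5}, start state r0, accepting states {r5} and transitions r0: x→r0, y→r1; r1: x→r2, y→r3; r2: x→r2, y→r2; r3: x→r4, y→r3; r4: x→r2, y→r5; r5: x→r2, y→r5.
Converting the expression M2 to a DFA (subset construction, then merging equivalent states) gives the minimal DFA with states {t0, t1, t2, t3, t4, t5, t6}, start state t0, accepting states {t3, t5, t6} and transitions t0: x→t1, y→t2; t1: x→t3, y→t4; t2: x→t2, y→t2; t3: x→t5, y→t4; t4: x→t6, y→t2; t5: x→t5, y→t2; t6: x→t2, y→t2.
Exploring the product automaton M1 × M2 from the start pair (r0, t0), following both machines on each input symbol, reaches 11 state pairs: (r0, t0), (r0, t1), (r1, t2), (r0, t3), (r1, t4), (r2, t2), (r3, t2), (r0, t5), (r2, t6), (r4, t2), (r5, t2).
M1 accepts in {r5} and M2 accepts in {t3, t5, t6}; no reachable pair has both components accepting, so no string drives both machines to acceptance simultaneously and L(M1) ∩ L(M2) = ∅.
So no string is accepted by both, and the intersection is empty.

Yes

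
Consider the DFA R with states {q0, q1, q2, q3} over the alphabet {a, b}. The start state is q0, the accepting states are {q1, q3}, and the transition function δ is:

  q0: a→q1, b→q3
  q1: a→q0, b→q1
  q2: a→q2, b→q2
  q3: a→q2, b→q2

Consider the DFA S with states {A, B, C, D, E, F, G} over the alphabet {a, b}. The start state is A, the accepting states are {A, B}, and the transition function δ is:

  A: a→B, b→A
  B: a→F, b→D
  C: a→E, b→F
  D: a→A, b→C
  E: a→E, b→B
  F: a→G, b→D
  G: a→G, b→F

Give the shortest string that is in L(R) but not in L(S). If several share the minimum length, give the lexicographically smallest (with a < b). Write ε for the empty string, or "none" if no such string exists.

The string ab is accepted by R but not by S.
No shorter string lies in the difference, and ab is the lexicographically first length-2 string in L(R) \ L(S).

ab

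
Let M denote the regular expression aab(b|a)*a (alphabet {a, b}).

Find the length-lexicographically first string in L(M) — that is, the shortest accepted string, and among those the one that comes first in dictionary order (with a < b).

By inspection of the expression, no string of length less than 4 matches, and aaba is the lexicographically first match of length 4.

aaba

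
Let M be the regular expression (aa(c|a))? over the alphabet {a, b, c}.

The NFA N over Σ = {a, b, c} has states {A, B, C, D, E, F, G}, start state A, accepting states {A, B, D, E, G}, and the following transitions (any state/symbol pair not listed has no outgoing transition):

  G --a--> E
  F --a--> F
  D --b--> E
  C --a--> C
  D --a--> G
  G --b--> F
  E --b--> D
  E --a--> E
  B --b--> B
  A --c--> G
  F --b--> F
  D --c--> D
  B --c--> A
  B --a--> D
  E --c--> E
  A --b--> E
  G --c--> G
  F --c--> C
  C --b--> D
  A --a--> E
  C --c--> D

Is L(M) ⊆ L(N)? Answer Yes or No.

Yes

Converting the expression M to a DFA (subset construction, then merging equivalent states) gives the minimal DFA with states {m0, m1, m2, m3, m4}, start state m0, accepting states {m0, m4} and transitions m0: a→m1, b→m2, c→m2; m1: a→m3, b→m2, c→m2; m2: a→m2, b→m2, c→m2; m3: a→m4, b→m2, c→m4; m4: a→m2, b→m2, c→m2.
Exploring the product automaton M × N from the start pair (m0, A), following both machines on each input symbol, reaches 9 state pairs: (m0, A), (m1, E), (m2, E), (m2, G), (m3, E), (m2, D), (m2, F), (m4, E), (m2, C).
M accepts in {m0, m4} and N accepts in {A, B, D, E, G}. The reachable pairs whose M-component is accepting are (m0, A), (m4, E); in each of them the N-component is accepting too, so the product for L(M) \ L(N) (M-component accepting, N-component rejecting) has no reachable accepting pair and the difference is empty.
Hence every string in L(M) is also in L(N).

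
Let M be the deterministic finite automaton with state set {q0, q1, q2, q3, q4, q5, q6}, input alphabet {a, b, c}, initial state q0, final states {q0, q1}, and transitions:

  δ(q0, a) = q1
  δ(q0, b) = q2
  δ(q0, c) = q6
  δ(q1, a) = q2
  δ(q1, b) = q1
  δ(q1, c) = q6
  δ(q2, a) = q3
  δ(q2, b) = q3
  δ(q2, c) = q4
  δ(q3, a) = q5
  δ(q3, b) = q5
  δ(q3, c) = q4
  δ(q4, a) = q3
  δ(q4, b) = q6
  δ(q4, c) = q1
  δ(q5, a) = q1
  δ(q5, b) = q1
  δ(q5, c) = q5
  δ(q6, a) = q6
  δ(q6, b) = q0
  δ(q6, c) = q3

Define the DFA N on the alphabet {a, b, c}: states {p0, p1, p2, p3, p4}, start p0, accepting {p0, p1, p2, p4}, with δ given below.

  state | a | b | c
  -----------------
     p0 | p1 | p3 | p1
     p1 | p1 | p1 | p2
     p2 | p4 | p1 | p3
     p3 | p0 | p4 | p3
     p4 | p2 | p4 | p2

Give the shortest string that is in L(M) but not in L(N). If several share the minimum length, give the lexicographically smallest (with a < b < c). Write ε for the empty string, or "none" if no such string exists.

bcc

The string bcc is accepted by M but not by N.
No shorter string lies in the difference, and bcc is the lexicographically first length-3 string in L(M) \ L(N).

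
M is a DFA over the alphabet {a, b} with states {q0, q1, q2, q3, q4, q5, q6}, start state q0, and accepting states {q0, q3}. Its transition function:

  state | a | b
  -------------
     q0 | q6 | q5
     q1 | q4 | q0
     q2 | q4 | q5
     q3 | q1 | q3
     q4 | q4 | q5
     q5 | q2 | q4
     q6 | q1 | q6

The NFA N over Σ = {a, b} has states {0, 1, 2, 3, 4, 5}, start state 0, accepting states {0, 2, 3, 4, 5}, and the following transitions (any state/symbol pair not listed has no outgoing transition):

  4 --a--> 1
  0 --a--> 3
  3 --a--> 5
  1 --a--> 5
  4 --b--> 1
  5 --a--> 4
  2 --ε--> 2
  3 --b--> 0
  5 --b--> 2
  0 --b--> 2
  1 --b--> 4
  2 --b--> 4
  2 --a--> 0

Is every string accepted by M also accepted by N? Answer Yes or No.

Exploring the product automaton M × N from the start pair (q0, 0), following both machines on each input symbol, reaches 26 state pairs: (q0, 0), (q6, 3), (q5, 2), (q1, 5), (q6, 0), (q2, 0), (q4, 4), (q0, 2), (q1, 3), (q6, 2), (q4, 3), (q4, 1), (q5, 1), (q5, 4), (q4, 5), (q1, 0), (q6, 4), (q5, 0), (q2, 5), (q2, 1), (q1, 1), (q6, 1), (q2, 3), (q4, 2), (q0, 4), (q4, 0).
M accepts in {q0, q3} and N accepts in {0, 2, 3, 4, 5}. The reachable pairs whose M-component is accepting are (q0, 0), (q0, 2), (q0, 4); in each of them the N-component is accepting too, so the product for L(M) \ L(N) (M-component accepting, N-component rejecting) has no reachable accepting pair and the difference is empty.
Hence every string in L(M) is also in L(N).

Yes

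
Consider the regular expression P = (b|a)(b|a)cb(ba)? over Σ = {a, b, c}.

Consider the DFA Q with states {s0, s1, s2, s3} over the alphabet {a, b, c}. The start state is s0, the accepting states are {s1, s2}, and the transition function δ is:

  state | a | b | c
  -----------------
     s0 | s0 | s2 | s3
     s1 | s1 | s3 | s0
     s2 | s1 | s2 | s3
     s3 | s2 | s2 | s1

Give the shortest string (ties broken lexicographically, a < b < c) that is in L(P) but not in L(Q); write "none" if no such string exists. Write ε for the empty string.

none

Converting the expression P to a DFA (subset construction, then merging equivalent states) gives the minimal DFA with states {p0, p1, p2, p3, p4, p5, p6, p7}, start state p0, accepting states {p5, p7} and transitions p0: a→p1, b→p1, c→p2; p1: a→p3, b→p3, c→p2; p2: a→p2, b→p2, c→p2; p3: a→p2, b→p2, c→p4; p4: a→p2, b→p5, c→p2; p5: a→p2, b→p6, c→p2; p6: a→p7, b→p2, c→p2; p7: a→p2, b→p2, c→p2.
Exploring the product automaton P × Q from the start pair (p0, s0), following both machines on each input symbol, reaches 15 state pairs: (p0, s0), (p1, s0), (p1, s2), (p2, s3), (p3, s0), (p3, s2), (p3, s1), (p2, s2), (p2, s1), (p2, s0), (p4, s3), (p4, s0), (p5, s2), (p6, s2), (p7, s1).
P accepts in {p5, p7} and Q accepts in {s1, s2}. The reachable pairs whose P-component is accepting are (p5, s2), (p7, s1); in each of them the Q-component is accepting too, so the product for L(P) \ L(Q) (P-component accepting, Q-component rejecting) has no reachable accepting pair and the difference is empty.
So every string accepted by P is also accepted by Q: L(P) \ L(Q) = ∅ and there is no such string.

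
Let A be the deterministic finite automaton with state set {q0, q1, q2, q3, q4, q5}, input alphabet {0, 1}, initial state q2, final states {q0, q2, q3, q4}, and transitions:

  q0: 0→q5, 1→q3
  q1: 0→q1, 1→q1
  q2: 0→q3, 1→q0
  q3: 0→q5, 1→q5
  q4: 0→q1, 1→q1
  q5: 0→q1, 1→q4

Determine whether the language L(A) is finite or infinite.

finite

The useful states (reachable from q2 and able to reach an accepting state) are {q0, q2, q3, q4, q5}.
Restricted to these states the transition graph has no cycle, so every accepting path has bounded length and L is finite.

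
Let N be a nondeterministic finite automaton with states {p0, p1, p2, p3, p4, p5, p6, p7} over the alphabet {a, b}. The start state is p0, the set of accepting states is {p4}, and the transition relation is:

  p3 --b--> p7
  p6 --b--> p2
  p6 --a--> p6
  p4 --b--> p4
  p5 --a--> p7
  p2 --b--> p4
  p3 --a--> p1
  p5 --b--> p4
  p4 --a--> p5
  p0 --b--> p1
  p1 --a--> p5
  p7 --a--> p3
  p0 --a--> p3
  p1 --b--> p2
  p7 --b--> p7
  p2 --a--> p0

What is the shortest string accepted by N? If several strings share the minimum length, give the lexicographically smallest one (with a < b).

bab

A breadth-first search from p0 reaches an accepting state first via the path p0 → p1 → p5 → p4 on input bab.
No string of length < 3 is accepted (BFS exhausts all shorter strings without reaching an accepting state), and bab is the lexicographically least accepting string of length 3.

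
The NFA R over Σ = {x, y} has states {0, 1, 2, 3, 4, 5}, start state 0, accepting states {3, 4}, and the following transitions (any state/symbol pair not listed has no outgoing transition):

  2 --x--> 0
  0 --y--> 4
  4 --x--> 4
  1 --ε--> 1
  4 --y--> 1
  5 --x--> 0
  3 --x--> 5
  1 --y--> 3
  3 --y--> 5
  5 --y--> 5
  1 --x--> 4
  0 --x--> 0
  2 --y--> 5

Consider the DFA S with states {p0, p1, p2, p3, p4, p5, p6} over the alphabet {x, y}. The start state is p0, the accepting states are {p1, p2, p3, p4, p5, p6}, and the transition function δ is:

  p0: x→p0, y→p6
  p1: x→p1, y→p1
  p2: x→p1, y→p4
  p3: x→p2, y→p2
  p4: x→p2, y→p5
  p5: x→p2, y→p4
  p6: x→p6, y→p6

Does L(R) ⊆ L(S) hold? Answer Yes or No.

Exploring the product automaton R × S from the start pair (0, p0), following both machines on each input symbol, reaches 6 state pairs: (0, p0), (4, p6), (1, p6), (3, p6), (5, p6), (0, p6).
R accepts in {3, 4} and S accepts in {p1, p2, p3, p4, p5, p6}. The reachable pairs whose R-component is accepting are (4, p6), (3, p6); in each of them the S-component is accepting too, so the product for L(R) \ L(S) (R-component accepting, S-component rejecting) has no reachable accepting pair and the difference is empty.
Hence every string in L(R) is also in L(S).

Yes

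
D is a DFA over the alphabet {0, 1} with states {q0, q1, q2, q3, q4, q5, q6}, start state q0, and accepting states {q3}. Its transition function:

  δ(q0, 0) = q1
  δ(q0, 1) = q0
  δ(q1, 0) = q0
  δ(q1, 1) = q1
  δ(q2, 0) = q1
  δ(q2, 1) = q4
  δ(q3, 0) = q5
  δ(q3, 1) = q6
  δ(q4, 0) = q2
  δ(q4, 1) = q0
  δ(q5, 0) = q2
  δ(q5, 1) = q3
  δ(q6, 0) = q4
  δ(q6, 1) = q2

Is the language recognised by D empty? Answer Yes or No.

The states reachable from the start state are {q0, q1}.
None of the accepting states {q3} is reachable, so no string is accepted and L(D) = ∅.

Yes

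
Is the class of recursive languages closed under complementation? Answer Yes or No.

Yes

Run the decider for L and flip its answer; since the decider halts on every input, this decides the complement.
So the recursive languages are closed under complement.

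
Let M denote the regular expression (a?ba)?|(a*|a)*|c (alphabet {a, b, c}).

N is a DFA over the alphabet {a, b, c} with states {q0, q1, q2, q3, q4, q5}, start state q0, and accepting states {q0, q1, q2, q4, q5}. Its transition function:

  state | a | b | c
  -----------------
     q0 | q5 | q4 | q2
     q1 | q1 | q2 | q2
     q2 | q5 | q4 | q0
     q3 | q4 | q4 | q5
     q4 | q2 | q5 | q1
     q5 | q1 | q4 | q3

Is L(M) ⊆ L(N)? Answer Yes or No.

Converting the expression M to a DFA (subset construction, then merging equivalent states) gives the minimal DFA with states {m0, m1, m2, m3, m4, m5}, start state m0, accepting states {m0, m1, m3, m4} and transitions m0: a→m1, b→m2, c→m3; m1: a→m4, b→m2, c→m5; m2: a→m3, b→m5, c→m5; m3: a→m5, b→m5, c→m5; m4: a→m4, b→m5, c→m5; m5: a→m5, b→m5, c→m5.
Exploring the product automaton M × N from the start pair (m0, q0), following both machines on each input symbol, reaches 11 state pairs: (m0, q0), (m1, q5), (m2, q4), (m3, q2), (m4, q1), (m5, q3), (m5, q5), (m5, q1), (m5, q4), (m5, q0), (m5, q2).
M accepts in {m0, m1, m3, m4} and N accepts in {q0, q1, q2, q4, q5}. The reachable pairs whose M-component is accepting are (m0, q0), (m1, q5), (m3, q2), (m4, q1); in each of them the N-component is accepting too, so the product for L(M) \ L(N) (M-component accepting, N-component rejecting) has no reachable accepting pair and the difference is empty.
Hence every string in L(M) is also in L(N).

Yes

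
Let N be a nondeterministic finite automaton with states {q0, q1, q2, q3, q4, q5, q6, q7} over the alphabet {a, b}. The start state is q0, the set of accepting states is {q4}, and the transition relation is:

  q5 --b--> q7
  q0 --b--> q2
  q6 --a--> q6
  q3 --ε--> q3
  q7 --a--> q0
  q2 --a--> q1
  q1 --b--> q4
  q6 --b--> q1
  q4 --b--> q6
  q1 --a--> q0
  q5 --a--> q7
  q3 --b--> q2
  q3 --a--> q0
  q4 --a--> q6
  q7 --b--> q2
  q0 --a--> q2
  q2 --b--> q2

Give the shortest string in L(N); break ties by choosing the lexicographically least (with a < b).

A breadth-first search from q0 reaches an accepting state first via the path q0 → q2 → q1 → q4 on input aab.
No string of length < 3 is accepted (BFS exhausts all shorter strings without reaching an accepting state), and aab is the lexicographically least accepting string of length 3.

aab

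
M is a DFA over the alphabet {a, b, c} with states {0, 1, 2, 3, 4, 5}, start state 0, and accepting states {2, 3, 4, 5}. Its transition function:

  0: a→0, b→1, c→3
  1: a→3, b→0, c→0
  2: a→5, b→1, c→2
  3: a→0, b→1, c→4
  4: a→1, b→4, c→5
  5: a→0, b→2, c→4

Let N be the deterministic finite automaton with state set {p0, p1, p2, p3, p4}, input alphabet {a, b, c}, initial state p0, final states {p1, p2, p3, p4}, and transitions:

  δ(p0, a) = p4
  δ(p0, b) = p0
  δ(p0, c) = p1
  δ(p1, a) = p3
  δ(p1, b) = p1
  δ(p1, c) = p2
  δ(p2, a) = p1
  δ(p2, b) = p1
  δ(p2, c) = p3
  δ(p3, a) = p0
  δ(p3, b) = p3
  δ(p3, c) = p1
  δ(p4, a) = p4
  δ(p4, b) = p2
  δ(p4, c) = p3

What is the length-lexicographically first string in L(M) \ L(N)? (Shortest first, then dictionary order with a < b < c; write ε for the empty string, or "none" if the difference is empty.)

The string acba is accepted by M but not by N.
No shorter string lies in the difference, and acba is the lexicographically first length-4 string in L(M) \ L(N).

acba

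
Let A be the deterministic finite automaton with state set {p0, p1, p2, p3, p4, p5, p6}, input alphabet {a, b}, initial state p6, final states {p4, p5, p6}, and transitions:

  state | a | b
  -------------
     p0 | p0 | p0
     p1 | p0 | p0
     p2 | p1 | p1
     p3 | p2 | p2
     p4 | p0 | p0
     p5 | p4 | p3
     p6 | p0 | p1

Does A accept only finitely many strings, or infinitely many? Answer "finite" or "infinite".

The useful states (reachable from p6 and able to reach an accepting state) are {p6}.
Restricted to these states the transition graph has no cycle, so every accepting path has bounded length and L is finite.

finite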